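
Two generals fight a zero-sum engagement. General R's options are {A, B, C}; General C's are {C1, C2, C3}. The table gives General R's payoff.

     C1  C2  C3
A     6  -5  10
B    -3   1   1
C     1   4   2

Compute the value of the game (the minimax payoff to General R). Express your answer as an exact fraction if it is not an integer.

29/14

Row minima: A → -5, B → -3, C → 1; maximin = 1.
Column maxima: C1 → 6, C2 → 4, C3 → 10; minimax = 4.
1 ≠ 4, so there is no saddle point; optimal play is mixed.
B is strictly dominated by C, so General R never plays it.
C3 is strictly dominated by C1 (it gives General R strictly more in every row), so General C never plays it.
On the remaining 2×2 (A, C vs C1, C2):
Let General R play A with probability p. Expected payoff against C1: 6p + 1(1−p) = 5p + 1; against C2: (-5)p + 4(1−p) = −9p + 4.
Setting these equal: 5p + 1 = −9p + 4 ⇒ 14p = 3 ⇒ p = 3/14, and the value is (5)·(3/14) + 1 = 29/14.
For General C: with q = P(C1), equating A's and C's payoffs gives 11q − 5 = −3q + 4 ⇒ q = 9/14.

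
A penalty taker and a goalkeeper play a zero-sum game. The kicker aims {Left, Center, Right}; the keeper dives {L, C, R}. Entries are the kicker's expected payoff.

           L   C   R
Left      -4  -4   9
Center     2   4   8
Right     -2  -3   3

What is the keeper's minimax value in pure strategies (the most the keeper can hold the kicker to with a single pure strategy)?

2

Column maxima: L → 2, C → 4, R → 9.
The smallest of these is 2.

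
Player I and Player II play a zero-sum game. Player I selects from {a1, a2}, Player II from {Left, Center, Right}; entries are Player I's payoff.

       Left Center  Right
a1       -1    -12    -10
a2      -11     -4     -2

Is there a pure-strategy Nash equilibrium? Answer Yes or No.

Row minima: a1 → -12, a2 → -11; maximin = -11.
Column maxima: Left → -1, Center → -4, Right → -2; minimax = -4.
-11 ≠ -4, so no pure-strategy equilibrium exists.

No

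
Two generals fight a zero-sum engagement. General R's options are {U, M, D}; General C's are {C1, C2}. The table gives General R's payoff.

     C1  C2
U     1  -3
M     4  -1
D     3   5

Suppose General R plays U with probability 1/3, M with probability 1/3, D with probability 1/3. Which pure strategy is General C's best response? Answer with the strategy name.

C2

If General C plays C1, General R's expected payoff is (1/3)·1 + (1/3)·4 + (1/3)·3 = 8/3.
If General C plays C2, General R's expected payoff is (1/3)·(-3) + (1/3)·(-1) + (1/3)·5 = 1/3.
General C minimizes General R's payoff; the smallest is 1/3, so the best response is C2.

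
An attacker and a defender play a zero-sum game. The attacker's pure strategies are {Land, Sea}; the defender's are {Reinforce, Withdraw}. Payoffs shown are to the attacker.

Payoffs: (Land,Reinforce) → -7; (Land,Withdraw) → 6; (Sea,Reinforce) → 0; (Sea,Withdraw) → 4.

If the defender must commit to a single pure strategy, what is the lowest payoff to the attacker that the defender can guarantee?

Column maxima: Reinforce → 0, Withdraw → 6.
The smallest of these is 0.

0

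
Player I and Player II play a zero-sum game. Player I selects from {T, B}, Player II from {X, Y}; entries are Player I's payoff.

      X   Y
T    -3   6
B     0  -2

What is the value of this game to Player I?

Row minima: T → -3, B → -2; maximin = -2.
Column maxima: X → 0, Y → 6; minimax = 0.
-2 ≠ 0, so there is no saddle point; optimal play is mixed.
Let Player I play T with probability p. Expected payoff against X: (-3)p + 0(1−p) = −3p; against Y: 6p + (-2)(1−p) = 8p − 2.
Setting these equal: −3p = 8p − 2 ⇒ −11p = -2 ⇒ p = 2/11, and the value is (-3)·(2/11) = -6/11.
For Player II: with q = P(X), equating T's and B's payoffs gives −9q + 6 = 2q − 2 ⇒ q = 8/11.

-6/11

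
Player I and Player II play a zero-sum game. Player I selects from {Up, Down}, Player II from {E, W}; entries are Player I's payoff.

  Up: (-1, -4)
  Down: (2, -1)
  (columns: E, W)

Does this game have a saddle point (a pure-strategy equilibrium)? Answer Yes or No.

Row minima: Up → -4, Down → -1; maximin = -1.
Column maxima: E → 2, W → -1; minimax = -1.
maximin = minimax = -1, so a saddle point exists.

Yes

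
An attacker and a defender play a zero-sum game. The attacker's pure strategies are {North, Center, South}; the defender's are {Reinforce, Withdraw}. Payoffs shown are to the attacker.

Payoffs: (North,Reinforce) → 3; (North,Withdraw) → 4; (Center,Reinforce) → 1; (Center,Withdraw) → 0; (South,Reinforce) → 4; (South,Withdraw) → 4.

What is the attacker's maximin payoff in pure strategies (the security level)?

4

Row minima: North → 3, Center → 0, South → 4.
The best of these is 4.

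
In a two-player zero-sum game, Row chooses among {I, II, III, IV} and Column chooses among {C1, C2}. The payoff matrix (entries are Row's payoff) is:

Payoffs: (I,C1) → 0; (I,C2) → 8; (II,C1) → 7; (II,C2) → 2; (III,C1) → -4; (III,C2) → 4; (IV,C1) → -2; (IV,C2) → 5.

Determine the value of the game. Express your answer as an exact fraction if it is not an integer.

Row minima: I → 0, II → 2, III → -4, IV → -2; maximin = 2.
Column maxima: C1 → 7, C2 → 8; minimax = 7.
2 ≠ 7, so there is no saddle point; optimal play is mixed.
III is strictly dominated by I, so Row never plays it.
IV is strictly dominated by I, so Row never plays it.
On the remaining 2×2 (I, II vs C1, C2):
Let Row play I with probability p. Expected payoff against C1: 0p + 7(1−p) = −7p + 7; against C2: 8p + 2(1−p) = 6p + 2.
Setting these equal: −7p + 7 = 6p + 2 ⇒ −13p = -5 ⇒ p = 5/13, and the value is (-7)·(5/13) + 7 = 56/13.
For Column: with q = P(C1), equating I's and II's payoffs gives −8q + 8 = 5q + 2 ⇒ q = 6/13.

56/13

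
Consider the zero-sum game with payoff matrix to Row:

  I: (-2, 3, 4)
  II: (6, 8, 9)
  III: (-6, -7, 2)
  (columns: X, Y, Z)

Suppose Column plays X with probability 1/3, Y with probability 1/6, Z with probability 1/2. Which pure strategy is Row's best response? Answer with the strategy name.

II

Expected payoff of I: (1/3)·(-2) + (1/6)·3 + (1/2)·4 = 11/6.
Expected payoff of II: (1/3)·6 + (1/6)·8 + (1/2)·9 = 47/6.
Expected payoff of III: (1/3)·(-6) + (1/6)·(-7) + (1/2)·2 = -13/6.
The largest is 47/6, so Row's best response is II.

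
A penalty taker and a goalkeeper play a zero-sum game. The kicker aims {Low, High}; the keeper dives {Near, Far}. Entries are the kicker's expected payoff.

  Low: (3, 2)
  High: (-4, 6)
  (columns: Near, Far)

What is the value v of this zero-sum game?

26/11

Row minima: Low → 2, High → -4; maximin = 2.
Column maxima: Near → 3, Far → 6; minimax = 3.
2 ≠ 3, so there is no saddle point; optimal play is mixed.
Let the kicker play Low with probability p. Expected payoff against Near: 3p + (-4)(1−p) = 7p − 4; against Far: 2p + 6(1−p) = −4p + 6.
Setting these equal: 7p − 4 = −4p + 6 ⇒ 11p = 10 ⇒ p = 10/11, and the value is (7)·(10/11) − 4 = 26/11.
For the keeper: with q = P(Near), equating Low's and High's payoffs gives q + 2 = −10q + 6 ⇒ q = 4/11.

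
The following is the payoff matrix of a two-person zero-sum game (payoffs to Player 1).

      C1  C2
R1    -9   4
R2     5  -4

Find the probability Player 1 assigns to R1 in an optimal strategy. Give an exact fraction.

Row minima: R1 → -9, R2 → -4; maximin = -4.
Column maxima: C1 → 5, C2 → 4; minimax = 4.
-4 ≠ 4, so there is no saddle point; optimal play is mixed.
Let Player 1 play R1 with probability p. Expected payoff against C1: (-9)p + 5(1−p) = −14p + 5; against C2: 4p + (-4)(1−p) = 8p − 4.
Setting these equal: −14p + 5 = 8p − 4 ⇒ −22p = -9 ⇒ p = 9/22, and the value is (-14)·(9/22) + 5 = -8/11.
For Player 2: with q = P(C1), equating R1's and R2's payoffs gives −13q + 4 = 9q − 4 ⇒ q = 4/11.

9/22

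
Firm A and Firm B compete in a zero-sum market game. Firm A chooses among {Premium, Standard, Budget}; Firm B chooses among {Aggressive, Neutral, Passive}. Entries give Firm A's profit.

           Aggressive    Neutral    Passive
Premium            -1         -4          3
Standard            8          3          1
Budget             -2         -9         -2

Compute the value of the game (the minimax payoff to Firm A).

13/9

Row minima: Premium → -4, Standard → 1, Budget → -9; maximin = 1.
Column maxima: Aggressive → 8, Neutral → 3, Passive → 3; minimax = 3.
1 ≠ 3, so there is no saddle point; optimal play is mixed.
Budget is strictly dominated by Premium, so Firm A never plays it.
Aggressive is strictly dominated by Neutral (it gives Firm A strictly more in every row), so Firm B never plays it.
On the remaining 2×2 (Premium, Standard vs Neutral, Passive):
Let Firm A play Premium with probability p. Expected payoff against Neutral: (-4)p + 3(1−p) = −7p + 3; against Passive: 3p + 1(1−p) = 2p + 1.
Setting these equal: −7p + 3 = 2p + 1 ⇒ −9p = -2 ⇒ p = 2/9, and the value is (-7)·(2/9) + 3 = 13/9.
For Firm B: with q = P(Neutral), equating Premium's and Standard's payoffs gives −7q + 3 = 2q + 1 ⇒ q = 2/9.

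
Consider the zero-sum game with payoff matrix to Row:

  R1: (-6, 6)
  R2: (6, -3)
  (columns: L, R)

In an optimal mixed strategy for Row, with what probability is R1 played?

Row minima: R1 → -6, R2 → -3; maximin = -3.
Column maxima: L → 6, R → 6; minimax = 6.
-3 ≠ 6, so there is no saddle point; optimal play is mixed.
Let Row play R1 with probability p. Expected payoff against L: (-6)p + 6(1−p) = −12p + 6; against R: 6p + (-3)(1−p) = 9p − 3.
Setting these equal: −12p + 6 = 9p − 3 ⇒ −21p = -9 ⇒ p = 3/7, and the value is (-12)·(3/7) + 6 = 6/7.
For Column: with q = P(L), equating R1's and R2's payoffs gives −12q + 6 = 9q − 3 ⇒ q = 3/7.

3/7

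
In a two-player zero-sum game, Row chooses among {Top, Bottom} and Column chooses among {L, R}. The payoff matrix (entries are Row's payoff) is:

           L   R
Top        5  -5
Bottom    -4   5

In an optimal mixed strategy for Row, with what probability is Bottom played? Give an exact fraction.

10/19

Row minima: Top → -5, Bottom → -4; maximin = -4.
Column maxima: L → 5, R → 5; minimax = 5.
-4 ≠ 5, so there is no saddle point; optimal play is mixed.
Let Row play Top with probability p. Expected payoff against L: 5p + (-4)(1−p) = 9p − 4; against R: (-5)p + 5(1−p) = −10p + 5.
Setting these equal: 9p − 4 = −10p + 5 ⇒ 19p = 9 ⇒ p = 9/19, and the value is (9)·(9/19) − 4 = 5/19.
For Column: with q = P(L), equating Top's and Bottom's payoffs gives 10q − 5 = −9q + 5 ⇒ q = 10/19.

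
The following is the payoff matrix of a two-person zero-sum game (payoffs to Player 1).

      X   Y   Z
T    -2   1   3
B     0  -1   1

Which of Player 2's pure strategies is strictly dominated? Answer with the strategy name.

X holds Player 1's payoff strictly below Z in every row: -2 < 3, 0 < 1.
So Z is strictly dominated for Player 2.

Z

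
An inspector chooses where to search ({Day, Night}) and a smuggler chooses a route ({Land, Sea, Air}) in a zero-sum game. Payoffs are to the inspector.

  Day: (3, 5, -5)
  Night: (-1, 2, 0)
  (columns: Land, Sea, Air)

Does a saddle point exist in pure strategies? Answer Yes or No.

No

Row minima: Day → -5, Night → -1; maximin = -1.
Column maxima: Land → 3, Sea → 5, Air → 0; minimax = 0.
-1 ≠ 0, so no pure-strategy equilibrium exists.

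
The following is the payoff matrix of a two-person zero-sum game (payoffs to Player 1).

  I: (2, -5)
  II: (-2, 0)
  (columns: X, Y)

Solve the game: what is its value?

-10/9

Row minima: I → -5, II → -2; maximin = -2.
Column maxima: X → 2, Y → 0; minimax = 0.
-2 ≠ 0, so there is no saddle point; optimal play is mixed.
Let Player 1 play I with probability p. Expected payoff against X: 2p + (-2)(1−p) = 4p − 2; against Y: (-5)p + 0(1−p) = −5p.
Setting these equal: 4p − 2 = −5p ⇒ 9p = 2 ⇒ p = 2/9, and the value is (4)·(2/9) − 2 = -10/9.
For Player 2: with q = P(X), equating I's and II's payoffs gives 7q − 5 = −2q ⇒ q = 5/9.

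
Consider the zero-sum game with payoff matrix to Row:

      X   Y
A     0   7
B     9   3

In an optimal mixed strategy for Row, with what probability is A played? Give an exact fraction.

Row minima: A → 0, B → 3; maximin = 3.
Column maxima: X → 9, Y → 7; minimax = 7.
3 ≠ 7, so there is no saddle point; optimal play is mixed.
Let Row play A with probability p. Expected payoff against X: 0p + 9(1−p) = −9p + 9; against Y: 7p + 3(1−p) = 4p + 3.
Setting these equal: −9p + 9 = 4p + 3 ⇒ −13p = -6 ⇒ p = 6/13, and the value is (-9)·(6/13) + 9 = 63/13.
For Column: with q = P(X), equating A's and B's payoffs gives −7q + 7 = 6q + 3 ⇒ q = 4/13.

6/13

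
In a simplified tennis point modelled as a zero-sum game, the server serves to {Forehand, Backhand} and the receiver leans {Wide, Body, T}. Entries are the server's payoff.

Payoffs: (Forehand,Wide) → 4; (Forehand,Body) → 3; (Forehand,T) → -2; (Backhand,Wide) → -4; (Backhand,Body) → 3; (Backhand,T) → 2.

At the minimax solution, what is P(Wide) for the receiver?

Row minima: Forehand → -2, Backhand → -4; maximin = -2.
Column maxima: Wide → 4, Body → 3, T → 2; minimax = 2.
-2 ≠ 2, so there is no saddle point; optimal play is mixed.
Body is strictly dominated by T (it gives the server strictly more in every row), so the receiver never plays it.
On the remaining 2×2 (Forehand, Backhand vs Wide, T):
Let the server play Forehand with probability p. Expected payoff against Wide: 4p + (-4)(1−p) = 8p − 4; against T: (-2)p + 2(1−p) = −4p + 2.
Setting these equal: 8p − 4 = −4p + 2 ⇒ 12p = 6 ⇒ p = 1/2, and the value is (8)·(1/2) − 4 = 0.
For the receiver: with q = P(Wide), equating Forehand's and Backhand's payoffs gives 6q − 2 = −6q + 2 ⇒ q = 1/3.

1/3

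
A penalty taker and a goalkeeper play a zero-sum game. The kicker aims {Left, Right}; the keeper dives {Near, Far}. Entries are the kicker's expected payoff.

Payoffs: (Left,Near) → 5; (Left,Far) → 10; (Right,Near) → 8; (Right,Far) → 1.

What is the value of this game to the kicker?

Row minima: Left → 5, Right → 1; maximin = 5.
Column maxima: Near → 8, Far → 10; minimax = 8.
5 ≠ 8, so there is no saddle point; optimal play is mixed.
Let the kicker play Left with probability p. Expected payoff against Near: 5p + 8(1−p) = −3p + 8; against Far: 10p + 1(1−p) = 9p + 1.
Setting these equal: −3p + 8 = 9p + 1 ⇒ −12p = -7 ⇒ p = 7/12, and the value is (-3)·(7/12) + 8 = 25/4.
For the keeper: with q = P(Near), equating Left's and Right's payoffs gives −5q + 10 = 7q + 1 ⇒ q = 3/4.

25/4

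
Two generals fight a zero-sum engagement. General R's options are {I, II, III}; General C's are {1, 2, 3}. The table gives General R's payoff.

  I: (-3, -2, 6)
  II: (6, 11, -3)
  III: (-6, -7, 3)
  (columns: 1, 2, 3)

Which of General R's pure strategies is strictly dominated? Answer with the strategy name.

I gives a strictly higher payoff than III against every column: -3 > -6, -2 > -7, 6 > 3.
So III is strictly dominated and General R never plays it.

III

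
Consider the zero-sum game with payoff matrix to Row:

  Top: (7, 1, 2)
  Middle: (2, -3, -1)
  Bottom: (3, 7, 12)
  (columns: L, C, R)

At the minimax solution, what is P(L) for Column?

Row minima: Top → 1, Middle → -3, Bottom → 3; maximin = 3.
Column maxima: L → 7, C → 7, R → 12; minimax = 7.
3 ≠ 7, so there is no saddle point; optimal play is mixed.
Middle is strictly dominated by Top, so Row never plays it.
R is strictly dominated by C (it gives Row strictly more in every row), so Column never plays it.
On the remaining 2×2 (Top, Bottom vs L, C):
Let Row play Top with probability p. Expected payoff against L: 7p + 3(1−p) = 4p + 3; against C: 1p + 7(1−p) = −6p + 7.
Setting these equal: 4p + 3 = −6p + 7 ⇒ 10p = 4 ⇒ p = 2/5, and the value is (4)·(2/5) + 3 = 23/5.
For Column: with q = P(L), equating Top's and Bottom's payoffs gives 6q + 1 = −4q + 7 ⇒ q = 3/5.

3/5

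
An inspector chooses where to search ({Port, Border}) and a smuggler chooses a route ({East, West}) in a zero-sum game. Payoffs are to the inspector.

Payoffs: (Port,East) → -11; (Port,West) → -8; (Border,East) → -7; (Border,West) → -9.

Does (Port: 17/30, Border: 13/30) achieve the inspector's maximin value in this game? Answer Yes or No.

No

Against East this mix gives (17/30)·(-11) + (13/30)·(-7) = -139/15.
Against West this mix gives (17/30)·(-8) + (13/30)·(-9) = -253/30.
The smuggler will play East, holding the inspector to -139/15. Shifting weight toward the row that does better against East would raise this floor (the equalizing mix achieves -43/5 against both East and West), so the proposed strategy is not optimal.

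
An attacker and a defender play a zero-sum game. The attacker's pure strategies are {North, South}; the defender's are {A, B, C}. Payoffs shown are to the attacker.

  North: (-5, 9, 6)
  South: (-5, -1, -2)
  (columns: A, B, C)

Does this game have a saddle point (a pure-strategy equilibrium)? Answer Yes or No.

Yes

Row minima: North → -5, South → -5; maximin = -5.
Column maxima: A → -5, B → 9, C → 6; minimax = -5.
maximin = minimax = -5, so a saddle point exists.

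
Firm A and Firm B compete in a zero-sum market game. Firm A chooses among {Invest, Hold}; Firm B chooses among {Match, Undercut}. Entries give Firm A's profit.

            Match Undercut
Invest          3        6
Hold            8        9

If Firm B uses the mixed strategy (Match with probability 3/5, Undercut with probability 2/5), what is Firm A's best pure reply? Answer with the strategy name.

Hold

Expected payoff of Invest: (3/5)·3 + (2/5)·6 = 21/5.
Expected payoff of Hold: (3/5)·8 + (2/5)·9 = 42/5.
The largest is 42/5, so Firm A's best response is Hold.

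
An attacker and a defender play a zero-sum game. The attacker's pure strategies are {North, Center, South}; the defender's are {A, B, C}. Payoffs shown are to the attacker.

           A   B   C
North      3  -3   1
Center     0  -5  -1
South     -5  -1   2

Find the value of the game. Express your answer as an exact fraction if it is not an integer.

Row minima: North → -3, Center → -5, South → -5; maximin = -3.
Column maxima: A → 3, B → -1, C → 2; minimax = -1.
-3 ≠ -1, so there is no saddle point; optimal play is mixed.
Center is strictly dominated by North, so the attacker never plays it.
C is strictly dominated by B (it gives the attacker strictly more in every row), so the defender never plays it.
On the remaining 2×2 (North, South vs A, B):
Let the attacker play North with probability p. Expected payoff against A: 3p + (-5)(1−p) = 8p − 5; against B: (-3)p + (-1)(1−p) = −2p − 1.
Setting these equal: 8p − 5 = −2p − 1 ⇒ 10p = 4 ⇒ p = 2/5, and the value is (8)·(2/5) − 5 = -9/5.
For the defender: with q = P(A), equating North's and South's payoffs gives 6q − 3 = −4q − 1 ⇒ q = 1/5.

-9/5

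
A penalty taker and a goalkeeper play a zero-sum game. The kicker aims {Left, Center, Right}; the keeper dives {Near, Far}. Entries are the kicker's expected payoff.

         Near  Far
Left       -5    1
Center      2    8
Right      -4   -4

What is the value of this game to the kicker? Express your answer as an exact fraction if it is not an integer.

2

Row minima: Left → -5, Center → 2, Right → -4; maximin = 2.
Column maxima: Near → 2, Far → 8; minimax = 2.
Since maximin = minimax = 2, there is a saddle point and the value is 2.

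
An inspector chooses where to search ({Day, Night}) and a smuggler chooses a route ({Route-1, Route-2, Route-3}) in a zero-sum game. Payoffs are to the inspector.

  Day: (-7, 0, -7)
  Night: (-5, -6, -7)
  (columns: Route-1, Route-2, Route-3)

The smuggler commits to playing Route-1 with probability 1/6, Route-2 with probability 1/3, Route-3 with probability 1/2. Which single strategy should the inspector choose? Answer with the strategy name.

Day

Expected payoff of Day: (1/6)·(-7) + (1/3)·0 + (1/2)·(-7) = -14/3.
Expected payoff of Night: (1/6)·(-5) + (1/3)·(-6) + (1/2)·(-7) = -19/3.
The largest is -14/3, so the inspector's best response is Day.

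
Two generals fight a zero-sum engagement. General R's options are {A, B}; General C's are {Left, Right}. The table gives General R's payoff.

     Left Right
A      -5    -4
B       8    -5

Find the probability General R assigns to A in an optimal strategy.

13/14

Row minima: A → -5, B → -5; maximin = -5.
Column maxima: Left → 8, Right → -4; minimax = -4.
-5 ≠ -4, so there is no saddle point; optimal play is mixed.
Let General R play A with probability p. Expected payoff against Left: (-5)p + 8(1−p) = −13p + 8; against Right: (-4)p + (-5)(1−p) = p − 5.
Setting these equal: −13p + 8 = p − 5 ⇒ −14p = -13 ⇒ p = 13/14, and the value is (-13)·(13/14) + 8 = -57/14.
For General C: with q = P(Left), equating A's and B's payoffs gives −q − 4 = 13q − 5 ⇒ q = 1/14.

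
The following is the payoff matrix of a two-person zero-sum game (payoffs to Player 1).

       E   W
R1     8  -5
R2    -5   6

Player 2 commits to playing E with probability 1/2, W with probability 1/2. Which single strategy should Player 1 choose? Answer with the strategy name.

R1

Expected payoff of R1: (1/2)·8 + (1/2)·(-5) = 3/2.
Expected payoff of R2: (1/2)·(-5) + (1/2)·6 = 1/2.
The largest is 3/2, so Player 1's best response is R1.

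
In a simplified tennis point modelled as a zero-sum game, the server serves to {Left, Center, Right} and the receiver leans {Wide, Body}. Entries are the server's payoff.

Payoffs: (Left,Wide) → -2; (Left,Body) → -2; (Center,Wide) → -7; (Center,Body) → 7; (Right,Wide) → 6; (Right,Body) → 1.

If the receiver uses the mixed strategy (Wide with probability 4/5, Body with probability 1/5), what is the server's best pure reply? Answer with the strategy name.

Expected payoff of Left: (4/5)·(-2) + (1/5)·(-2) = -2.
Expected payoff of Center: (4/5)·(-7) + (1/5)·7 = -21/5.
Expected payoff of Right: (4/5)·6 + (1/5)·1 = 5.
The largest is 5, so the server's best response is Right.

Right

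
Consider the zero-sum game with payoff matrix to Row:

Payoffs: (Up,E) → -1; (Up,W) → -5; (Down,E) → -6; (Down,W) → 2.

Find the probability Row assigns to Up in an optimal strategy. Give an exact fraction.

Row minima: Up → -5, Down → -6; maximin = -5.
Column maxima: E → -1, W → 2; minimax = -1.
-5 ≠ -1, so there is no saddle point; optimal play is mixed.
Let Row play Up with probability p. Expected payoff against E: (-1)p + (-6)(1−p) = 5p − 6; against W: (-5)p + 2(1−p) = −7p + 2.
Setting these equal: 5p − 6 = −7p + 2 ⇒ 12p = 8 ⇒ p = 2/3, and the value is (5)·(2/3) − 6 = -8/3.
For Column: with q = P(E), equating Up's and Down's payoffs gives 4q − 5 = −8q + 2 ⇒ q = 7/12.

2/3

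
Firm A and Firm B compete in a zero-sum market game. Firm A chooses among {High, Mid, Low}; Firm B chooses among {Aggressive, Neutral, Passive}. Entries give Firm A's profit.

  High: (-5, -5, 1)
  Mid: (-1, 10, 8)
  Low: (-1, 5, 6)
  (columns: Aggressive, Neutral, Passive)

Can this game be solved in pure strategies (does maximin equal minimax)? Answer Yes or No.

Yes

Row minima: High → -5, Mid → -1, Low → -1; maximin = -1.
Column maxima: Aggressive → -1, Neutral → 10, Passive → 8; minimax = -1.
maximin = minimax = -1, so a saddle point exists.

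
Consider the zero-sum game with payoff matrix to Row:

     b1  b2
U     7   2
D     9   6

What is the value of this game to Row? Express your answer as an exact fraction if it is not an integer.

6

Row minima: U → 2, D → 6; maximin = 6.
Column maxima: b1 → 9, b2 → 6; minimax = 6.
Since maximin = minimax = 6, there is a saddle point and the value is 6.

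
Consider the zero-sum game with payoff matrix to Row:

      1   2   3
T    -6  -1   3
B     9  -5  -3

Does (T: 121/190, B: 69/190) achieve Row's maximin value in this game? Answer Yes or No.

Against 1 this mix gives (121/190)·(-6) + (69/190)·9 = -21/38.
Against 2 this mix gives (121/190)·(-1) + (69/190)·(-5) = -233/95.
Against 3 this mix gives (121/190)·3 + (69/190)·(-3) = 78/95.
Column will play 2, holding Row to -233/95. Shifting weight toward the row that does better against 2 would raise this floor (the equalizing mix achieves -39/19 against both 2 and 1), so the proposed strategy is not optimal.

No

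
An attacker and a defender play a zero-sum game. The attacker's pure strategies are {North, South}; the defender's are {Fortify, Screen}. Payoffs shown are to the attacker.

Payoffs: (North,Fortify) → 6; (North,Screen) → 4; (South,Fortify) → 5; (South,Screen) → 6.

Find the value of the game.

Row minima: North → 4, South → 5; maximin = 5.
Column maxima: Fortify → 6, Screen → 6; minimax = 6.
5 ≠ 6, so there is no saddle point; optimal play is mixed.
Let the attacker play North with probability p. Expected payoff against Fortify: 6p + 5(1−p) = p + 5; against Screen: 4p + 6(1−p) = −2p + 6.
Setting these equal: p + 5 = −2p + 6 ⇒ 3p = 1 ⇒ p = 1/3, and the value is (1)·(1/3) + 5 = 16/3.
For the defender: with q = P(Fortify), equating North's and South's payoffs gives 2q + 4 = −q + 6 ⇒ q = 2/3.

16/3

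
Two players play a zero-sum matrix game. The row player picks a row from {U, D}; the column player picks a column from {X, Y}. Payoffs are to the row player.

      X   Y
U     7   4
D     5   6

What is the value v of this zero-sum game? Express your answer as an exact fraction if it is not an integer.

Row minima: U → 4, D → 5; maximin = 5.
Column maxima: X → 7, Y → 6; minimax = 6.
5 ≠ 6, so there is no saddle point; optimal play is mixed.
Let the row player play U with probability p. Expected payoff against X: 7p + 5(1−p) = 2p + 5; against Y: 4p + 6(1−p) = −2p + 6.
Setting these equal: 2p + 5 = −2p + 6 ⇒ 4p = 1 ⇒ p = 1/4, and the value is (2)·(1/4) + 5 = 11/2.
For the column player: with q = P(X), equating U's and D's payoffs gives 3q + 4 = −q + 6 ⇒ q = 1/2.

11/2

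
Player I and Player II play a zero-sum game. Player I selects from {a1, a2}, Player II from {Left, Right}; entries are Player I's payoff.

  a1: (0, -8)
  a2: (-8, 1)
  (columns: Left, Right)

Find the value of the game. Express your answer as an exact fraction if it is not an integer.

-64/17

Row minima: a1 → -8, a2 → -8; maximin = -8.
Column maxima: Left → 0, Right → 1; minimax = 0.
-8 ≠ 0, so there is no saddle point; optimal play is mixed.
Let Player I play a1 with probability p. Expected payoff against Left: 0p + (-8)(1−p) = 8p − 8; against Right: (-8)p + 1(1−p) = −9p + 1.
Setting these equal: 8p − 8 = −9p + 1 ⇒ 17p = 9 ⇒ p = 9/17, and the value is (8)·(9/17) − 8 = -64/17.
For Player II: with q = P(Left), equating a1's and a2's payoffs gives 8q − 8 = −9q + 1 ⇒ q = 9/17.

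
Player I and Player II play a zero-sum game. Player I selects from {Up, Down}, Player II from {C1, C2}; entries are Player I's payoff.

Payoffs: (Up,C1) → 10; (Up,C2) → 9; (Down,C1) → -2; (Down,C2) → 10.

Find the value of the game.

118/13

Row minima: Up → 9, Down → -2; maximin = 9.
Column maxima: C1 → 10, C2 → 10; minimax = 10.
9 ≠ 10, so there is no saddle point; optimal play is mixed.
Let Player I play Up with probability p. Expected payoff against C1: 10p + (-2)(1−p) = 12p − 2; against C2: 9p + 10(1−p) = −p + 10.
Setting these equal: 12p − 2 = −p + 10 ⇒ 13p = 12 ⇒ p = 12/13, and the value is (12)·(12/13) − 2 = 118/13.
For Player II: with q = P(C1), equating Up's and Down's payoffs gives q + 9 = −12q + 10 ⇒ q = 1/13.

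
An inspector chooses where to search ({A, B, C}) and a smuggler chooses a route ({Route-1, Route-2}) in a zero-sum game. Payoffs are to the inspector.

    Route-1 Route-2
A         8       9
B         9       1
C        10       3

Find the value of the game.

Row minima: A → 8, B → 1, C → 3; maximin = 8.
Column maxima: Route-1 → 10, Route-2 → 9; minimax = 9.
8 ≠ 9, so there is no saddle point; optimal play is mixed.
B is strictly dominated by C, so the inspector never plays it.
On the remaining 2×2 (A, C vs Route-1, Route-2):
Let the inspector play A with probability p. Expected payoff against Route-1: 8p + 10(1−p) = −2p + 10; against Route-2: 9p + 3(1−p) = 6p + 3.
Setting these equal: −2p + 10 = 6p + 3 ⇒ −8p = -7 ⇒ p = 7/8, and the value is (-2)·(7/8) + 10 = 33/4.
For the smuggler: with q = P(Route-1), equating A's and C's payoffs gives −q + 9 = 7q + 3 ⇒ q = 3/4.

33/4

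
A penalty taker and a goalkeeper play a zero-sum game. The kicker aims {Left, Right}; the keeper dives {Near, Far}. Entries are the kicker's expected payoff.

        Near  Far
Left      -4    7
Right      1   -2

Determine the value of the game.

-1/14

Row minima: Left → -4, Right → -2; maximin = -2.
Column maxima: Near → 1, Far → 7; minimax = 1.
-2 ≠ 1, so there is no saddle point; optimal play is mixed.
Let the kicker play Left with probability p. Expected payoff against Near: (-4)p + 1(1−p) = −5p + 1; against Far: 7p + (-2)(1−p) = 9p − 2.
Setting these equal: −5p + 1 = 9p − 2 ⇒ −14p = -3 ⇒ p = 3/14, and the value is (-5)·(3/14) + 1 = -1/14.
For the keeper: with q = P(Near), equating Left's and Right's payoffs gives −11q + 7 = 3q − 2 ⇒ q = 9/14.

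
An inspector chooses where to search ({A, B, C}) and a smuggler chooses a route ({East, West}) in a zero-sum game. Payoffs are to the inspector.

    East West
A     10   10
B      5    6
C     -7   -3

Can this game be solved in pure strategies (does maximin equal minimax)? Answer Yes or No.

Row minima: A → 10, B → 5, C → -7; maximin = 10.
Column maxima: East → 10, West → 10; minimax = 10.
maximin = minimax = 10, so a saddle point exists.

Yes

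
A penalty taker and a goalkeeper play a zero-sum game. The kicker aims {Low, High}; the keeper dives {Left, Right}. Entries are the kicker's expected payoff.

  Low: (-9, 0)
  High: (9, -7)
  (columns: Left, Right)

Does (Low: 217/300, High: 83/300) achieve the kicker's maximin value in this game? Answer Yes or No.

No

Against Left this mix gives (217/300)·(-9) + (83/300)·9 = -201/50.
Against Right this mix gives (217/300)·0 + (83/300)·(-7) = -581/300.
The keeper will play Left, holding the kicker to -201/50. Shifting weight toward the row that does better against Left would raise this floor (the equalizing mix achieves -63/25 against both Left and Right), so the proposed strategy is not optimal.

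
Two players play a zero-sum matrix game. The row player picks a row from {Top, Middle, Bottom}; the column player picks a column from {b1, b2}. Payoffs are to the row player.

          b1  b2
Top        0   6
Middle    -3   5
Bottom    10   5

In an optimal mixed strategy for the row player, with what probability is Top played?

5/11

Row minima: Top → 0, Middle → -3, Bottom → 5; maximin = 5.
Column maxima: b1 → 10, b2 → 6; minimax = 6.
5 ≠ 6, so there is no saddle point; optimal play is mixed.
Middle is strictly dominated by Top, so the row player never plays it.
On the remaining 2×2 (Top, Bottom vs b1, b2):
Let the row player play Top with probability p. Expected payoff against b1: 0p + 10(1−p) = −10p + 10; against b2: 6p + 5(1−p) = p + 5.
Setting these equal: −10p + 10 = p + 5 ⇒ −11p = -5 ⇒ p = 5/11, and the value is (-10)·(5/11) + 10 = 60/11.
For the column player: with q = P(b1), equating Top's and Bottom's payoffs gives −6q + 6 = 5q + 5 ⇒ q = 1/11.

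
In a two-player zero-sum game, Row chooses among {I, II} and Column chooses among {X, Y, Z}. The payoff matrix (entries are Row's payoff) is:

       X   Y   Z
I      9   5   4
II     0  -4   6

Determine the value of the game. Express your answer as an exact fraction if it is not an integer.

Row minima: I → 4, II → -4; maximin = 4.
Column maxima: X → 9, Y → 5, Z → 6; minimax = 5.
4 ≠ 5, so there is no saddle point; optimal play is mixed.
X is strictly dominated by Y (it gives Row strictly more in every row), so Column never plays it.
On the remaining 2×2 (I, II vs Y, Z):
Let Row play I with probability p. Expected payoff against Y: 5p + (-4)(1−p) = 9p − 4; against Z: 4p + 6(1−p) = −2p + 6.
Setting these equal: 9p − 4 = −2p + 6 ⇒ 11p = 10 ⇒ p = 10/11, and the value is (9)·(10/11) − 4 = 46/11.
For Column: with q = P(Y), equating I's and II's payoffs gives q + 4 = −10q + 6 ⇒ q = 2/11.

46/11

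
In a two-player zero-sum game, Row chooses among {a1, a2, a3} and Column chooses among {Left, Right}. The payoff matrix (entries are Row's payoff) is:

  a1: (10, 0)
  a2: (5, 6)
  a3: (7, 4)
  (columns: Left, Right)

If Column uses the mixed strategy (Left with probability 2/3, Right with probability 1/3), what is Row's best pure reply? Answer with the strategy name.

Expected payoff of a1: (2/3)·10 + (1/3)·0 = 20/3.
Expected payoff of a2: (2/3)·5 + (1/3)·6 = 16/3.
Expected payoff of a3: (2/3)·7 + (1/3)·4 = 6.
The largest is 20/3, so Row's best response is a1.

a1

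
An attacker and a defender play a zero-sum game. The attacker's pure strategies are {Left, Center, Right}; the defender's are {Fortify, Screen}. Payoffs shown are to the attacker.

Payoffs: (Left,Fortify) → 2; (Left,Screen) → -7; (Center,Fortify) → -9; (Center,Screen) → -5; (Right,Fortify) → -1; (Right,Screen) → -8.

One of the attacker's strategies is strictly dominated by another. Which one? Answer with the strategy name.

Right

Left gives a strictly higher payoff than Right against every column: 2 > -1, -7 > -8.
So Right is strictly dominated and the attacker never plays it.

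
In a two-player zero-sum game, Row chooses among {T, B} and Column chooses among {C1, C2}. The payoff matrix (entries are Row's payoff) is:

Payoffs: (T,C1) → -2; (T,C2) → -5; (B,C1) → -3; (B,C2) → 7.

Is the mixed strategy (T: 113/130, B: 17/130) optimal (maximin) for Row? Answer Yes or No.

Against C1 this mix gives (113/130)·(-2) + (17/130)·(-3) = -277/130.
Against C2 this mix gives (113/130)·(-5) + (17/130)·7 = -223/65.
Column will play C2, holding Row to -223/65. Shifting weight toward the row that does better against C2 would raise this floor (the equalizing mix achieves -29/13 against both C2 and C1), so the proposed strategy is not optimal.

No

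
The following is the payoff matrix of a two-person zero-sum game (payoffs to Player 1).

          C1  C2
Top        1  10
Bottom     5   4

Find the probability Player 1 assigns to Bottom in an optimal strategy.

Row minima: Top → 1, Bottom → 4; maximin = 4.
Column maxima: C1 → 5, C2 → 10; minimax = 5.
4 ≠ 5, so there is no saddle point; optimal play is mixed.
Let Player 1 play Top with probability p. Expected payoff against C1: 1p + 5(1−p) = −4p + 5; against C2: 10p + 4(1−p) = 6p + 4.
Setting these equal: −4p + 5 = 6p + 4 ⇒ −10p = -1 ⇒ p = 1/10, and the value is (-4)·(1/10) + 5 = 23/5.
For Player 2: with q = P(C1), equating Top's and Bottom's payoffs gives −9q + 10 = q + 4 ⇒ q = 3/5.

9/10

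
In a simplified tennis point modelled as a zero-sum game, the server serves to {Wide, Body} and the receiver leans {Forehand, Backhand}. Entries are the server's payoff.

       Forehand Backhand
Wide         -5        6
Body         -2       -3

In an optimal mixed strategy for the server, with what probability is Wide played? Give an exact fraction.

1/12

Row minima: Wide → -5, Body → -3; maximin = -3.
Column maxima: Forehand → -2, Backhand → 6; minimax = -2.
-3 ≠ -2, so there is no saddle point; optimal play is mixed.
Let the server play Wide with probability p. Expected payoff against Forehand: (-5)p + (-2)(1−p) = −3p − 2; against Backhand: 6p + (-3)(1−p) = 9p − 3.
Setting these equal: −3p − 2 = 9p − 3 ⇒ −12p = -1 ⇒ p = 1/12, and the value is (-3)·(1/12) − 2 = -9/4.
For the receiver: with q = P(Forehand), equating Wide's and Body's payoffs gives −11q + 6 = q − 3 ⇒ q = 3/4.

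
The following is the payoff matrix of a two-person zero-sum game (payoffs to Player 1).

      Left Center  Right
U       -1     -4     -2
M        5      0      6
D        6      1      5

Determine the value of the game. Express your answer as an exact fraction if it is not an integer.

Row minima: U → -4, M → 0, D → 1; maximin = 1.
Column maxima: Left → 6, Center → 1, Right → 6; minimax = 1.
Since maximin = minimax = 1, there is a saddle point and the value is 1.

1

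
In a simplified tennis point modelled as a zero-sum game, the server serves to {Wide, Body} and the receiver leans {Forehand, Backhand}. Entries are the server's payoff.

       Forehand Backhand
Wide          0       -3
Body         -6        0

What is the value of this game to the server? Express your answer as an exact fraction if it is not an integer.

Row minima: Wide → -3, Body → -6; maximin = -3.
Column maxima: Forehand → 0, Backhand → 0; minimax = 0.
-3 ≠ 0, so there is no saddle point; optimal play is mixed.
Let the server play Wide with probability p. Expected payoff against Forehand: 0p + (-6)(1−p) = 6p − 6; against Backhand: (-3)p + 0(1−p) = −3p.
Setting these equal: 6p − 6 = −3p ⇒ 9p = 6 ⇒ p = 2/3, and the value is (6)·(2/3) − 6 = -2.
For the receiver: with q = P(Forehand), equating Wide's and Body's payoffs gives 3q − 3 = −6q ⇒ q = 1/3.

-2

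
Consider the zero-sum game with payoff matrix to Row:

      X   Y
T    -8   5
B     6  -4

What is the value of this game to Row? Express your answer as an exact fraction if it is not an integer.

-2/23

Row minima: T → -8, B → -4; maximin = -4.
Column maxima: X → 6, Y → 5; minimax = 5.
-4 ≠ 5, so there is no saddle point; optimal play is mixed.
Let Row play T with probability p. Expected payoff against X: (-8)p + 6(1−p) = −14p + 6; against Y: 5p + (-4)(1−p) = 9p − 4.
Setting these equal: −14p + 6 = 9p − 4 ⇒ −23p = -10 ⇒ p = 10/23, and the value is (-14)·(10/23) + 6 = -2/23.
For Column: with q = P(X), equating T's and B's payoffs gives −13q + 5 = 10q − 4 ⇒ q = 9/23.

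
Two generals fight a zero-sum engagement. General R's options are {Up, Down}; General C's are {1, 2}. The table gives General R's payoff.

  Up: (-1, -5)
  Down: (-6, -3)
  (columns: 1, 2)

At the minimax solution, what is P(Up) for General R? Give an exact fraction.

Row minima: Up → -5, Down → -6; maximin = -5.
Column maxima: 1 → -1, 2 → -3; minimax = -3.
-5 ≠ -3, so there is no saddle point; optimal play is mixed.
Let General R play Up with probability p. Expected payoff against 1: (-1)p + (-6)(1−p) = 5p − 6; against 2: (-5)p + (-3)(1−p) = −2p − 3.
Setting these equal: 5p − 6 = −2p − 3 ⇒ 7p = 3 ⇒ p = 3/7, and the value is (5)·(3/7) − 6 = -27/7.
For General C: with q = P(1), equating Up's and Down's payoffs gives 4q − 5 = −3q − 3 ⇒ q = 2/7.

3/7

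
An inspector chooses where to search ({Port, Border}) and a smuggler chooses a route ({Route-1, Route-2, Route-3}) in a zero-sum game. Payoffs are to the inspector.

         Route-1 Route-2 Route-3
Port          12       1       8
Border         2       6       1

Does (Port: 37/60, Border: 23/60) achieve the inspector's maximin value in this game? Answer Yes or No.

Against Route-1 this mix gives (37/60)·12 + (23/60)·2 = 49/6.
Against Route-2 this mix gives (37/60)·1 + (23/60)·6 = 35/12.
Against Route-3 this mix gives (37/60)·8 + (23/60)·1 = 319/60.
The smuggler will play Route-2, holding the inspector to 35/12. Shifting weight toward the row that does better against Route-2 would raise this floor (the equalizing mix achieves 47/12 against both Route-2 and Route-3), so the proposed strategy is not optimal.

No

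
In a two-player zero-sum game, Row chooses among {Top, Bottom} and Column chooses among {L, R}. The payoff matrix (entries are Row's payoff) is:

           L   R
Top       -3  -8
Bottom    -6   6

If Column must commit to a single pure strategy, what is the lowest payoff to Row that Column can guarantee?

Column maxima: L → -3, R → 6.
The smallest of these is -3.

-3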